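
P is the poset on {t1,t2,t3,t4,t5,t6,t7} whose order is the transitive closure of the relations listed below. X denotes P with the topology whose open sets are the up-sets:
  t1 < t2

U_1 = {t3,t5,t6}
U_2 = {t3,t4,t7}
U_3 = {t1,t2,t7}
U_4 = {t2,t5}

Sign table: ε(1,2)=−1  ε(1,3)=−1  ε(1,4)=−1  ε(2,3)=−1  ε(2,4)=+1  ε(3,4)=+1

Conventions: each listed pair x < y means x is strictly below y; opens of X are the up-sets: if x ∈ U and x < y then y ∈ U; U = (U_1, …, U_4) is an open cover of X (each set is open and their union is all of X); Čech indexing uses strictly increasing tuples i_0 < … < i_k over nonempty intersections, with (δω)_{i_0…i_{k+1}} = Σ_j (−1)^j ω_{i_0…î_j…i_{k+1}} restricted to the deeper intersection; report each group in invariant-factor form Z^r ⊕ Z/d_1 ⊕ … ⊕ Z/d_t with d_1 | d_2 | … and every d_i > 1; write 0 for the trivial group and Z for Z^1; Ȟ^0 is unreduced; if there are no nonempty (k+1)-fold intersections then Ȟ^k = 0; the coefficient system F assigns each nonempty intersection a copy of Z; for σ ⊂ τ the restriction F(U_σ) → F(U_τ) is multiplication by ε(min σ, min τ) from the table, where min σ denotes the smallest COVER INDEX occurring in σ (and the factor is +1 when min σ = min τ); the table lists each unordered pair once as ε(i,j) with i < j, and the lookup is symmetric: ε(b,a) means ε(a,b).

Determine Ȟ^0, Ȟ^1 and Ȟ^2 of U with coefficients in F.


Ȟ^0(U;F) ≅ 0,  Ȟ^1(U;F) ≅ Z/2,  Ȟ^2(U;F) ≅ 0

intersection data:
  U12={t3} U14={t5} U23={t7} U34={t2}
C dims 4,4; δ0: rk 4, SNF 1^3·2
Ȟ^0 = (4 − 4) − 0 = 0, so Ȟ^0 ≅ 0
Ȟ^1 = (4 − 0) − 4 = 0 plus torsion [2], so Ȟ^1 ≅ Z/2
Ȟ^2 = (0 − 0) − 0 = 0, so Ȟ^2 ≅ 0


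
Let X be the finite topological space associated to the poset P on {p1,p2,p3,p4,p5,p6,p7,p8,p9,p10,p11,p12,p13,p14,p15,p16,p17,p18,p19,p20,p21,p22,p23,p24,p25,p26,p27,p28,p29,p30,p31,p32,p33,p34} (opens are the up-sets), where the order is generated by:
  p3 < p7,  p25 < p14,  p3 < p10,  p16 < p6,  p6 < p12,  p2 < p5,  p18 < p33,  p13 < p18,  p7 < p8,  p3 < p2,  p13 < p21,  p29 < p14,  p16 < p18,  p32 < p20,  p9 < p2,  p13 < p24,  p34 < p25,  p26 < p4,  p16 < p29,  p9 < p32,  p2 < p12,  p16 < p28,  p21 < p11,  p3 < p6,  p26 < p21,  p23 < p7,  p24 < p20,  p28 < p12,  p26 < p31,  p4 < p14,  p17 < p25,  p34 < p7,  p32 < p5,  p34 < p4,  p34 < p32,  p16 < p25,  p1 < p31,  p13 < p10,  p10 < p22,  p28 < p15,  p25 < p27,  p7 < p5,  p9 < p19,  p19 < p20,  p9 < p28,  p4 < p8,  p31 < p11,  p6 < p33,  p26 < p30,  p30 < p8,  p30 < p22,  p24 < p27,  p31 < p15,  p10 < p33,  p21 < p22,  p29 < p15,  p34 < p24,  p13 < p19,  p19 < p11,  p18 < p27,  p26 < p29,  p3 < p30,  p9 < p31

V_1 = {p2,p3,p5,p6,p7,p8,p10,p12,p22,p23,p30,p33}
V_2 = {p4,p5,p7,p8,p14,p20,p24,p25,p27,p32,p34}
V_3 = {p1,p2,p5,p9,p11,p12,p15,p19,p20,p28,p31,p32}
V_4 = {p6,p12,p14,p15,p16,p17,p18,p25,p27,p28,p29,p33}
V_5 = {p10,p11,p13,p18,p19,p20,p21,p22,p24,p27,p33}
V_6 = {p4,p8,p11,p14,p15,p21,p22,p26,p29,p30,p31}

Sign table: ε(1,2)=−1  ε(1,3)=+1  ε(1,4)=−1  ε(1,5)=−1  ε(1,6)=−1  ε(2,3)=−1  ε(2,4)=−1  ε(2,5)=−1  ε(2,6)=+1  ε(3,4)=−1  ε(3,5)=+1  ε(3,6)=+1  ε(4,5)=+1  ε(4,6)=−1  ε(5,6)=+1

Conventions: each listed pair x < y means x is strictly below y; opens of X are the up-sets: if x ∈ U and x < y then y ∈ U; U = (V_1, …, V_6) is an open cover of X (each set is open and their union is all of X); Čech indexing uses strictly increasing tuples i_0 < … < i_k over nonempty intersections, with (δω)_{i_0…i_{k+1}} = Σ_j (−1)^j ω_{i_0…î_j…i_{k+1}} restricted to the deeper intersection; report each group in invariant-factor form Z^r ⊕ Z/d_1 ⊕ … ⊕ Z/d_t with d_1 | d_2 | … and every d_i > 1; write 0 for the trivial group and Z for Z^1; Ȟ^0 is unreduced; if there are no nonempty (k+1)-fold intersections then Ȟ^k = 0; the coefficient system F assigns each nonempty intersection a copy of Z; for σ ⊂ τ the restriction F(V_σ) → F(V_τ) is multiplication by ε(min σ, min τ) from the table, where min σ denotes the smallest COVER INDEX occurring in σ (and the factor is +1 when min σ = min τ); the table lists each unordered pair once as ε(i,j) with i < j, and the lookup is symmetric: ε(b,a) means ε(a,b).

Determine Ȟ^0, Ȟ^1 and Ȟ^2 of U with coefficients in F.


Ȟ^0 = 0; Ȟ^1 = Z/2; Ȟ^2 = Z

nonempty intersections:
  V12={p5,p7,p8} V13={p2,p5,p12} V14={p6,p12,p33} V15={p10,p22,p33} V16={p8,p22,p30} V23={p5,p20,p32} V24={p14,p25,p27} V25={p20,p24,p27} V26={p4,p8,p14} V34={p12,p15,p28} V35={p11,p19,p20} V36={p11,p15,p31} V45={p18,p27,p33} V46={p14,p15,p29} V56={p11,p21,p22}
  V123={p5} V126={p8} V134={p12} V145={p33} V156={p22} V235={p20} V245={p27} V246={p14} V346={p15} V356={p11}
C dims 6,15,10; δ0: rk 6, SNF 1^5·2; δ1: rk 9, SNF 1^9
Ȟ^0: (6−6)−0=0 ⇒ 0
Ȟ^1: (15−9)−6=0 plus torsion [2] ⇒ Z/2
Ȟ^2: (10−0)−9=1 ⇒ Z


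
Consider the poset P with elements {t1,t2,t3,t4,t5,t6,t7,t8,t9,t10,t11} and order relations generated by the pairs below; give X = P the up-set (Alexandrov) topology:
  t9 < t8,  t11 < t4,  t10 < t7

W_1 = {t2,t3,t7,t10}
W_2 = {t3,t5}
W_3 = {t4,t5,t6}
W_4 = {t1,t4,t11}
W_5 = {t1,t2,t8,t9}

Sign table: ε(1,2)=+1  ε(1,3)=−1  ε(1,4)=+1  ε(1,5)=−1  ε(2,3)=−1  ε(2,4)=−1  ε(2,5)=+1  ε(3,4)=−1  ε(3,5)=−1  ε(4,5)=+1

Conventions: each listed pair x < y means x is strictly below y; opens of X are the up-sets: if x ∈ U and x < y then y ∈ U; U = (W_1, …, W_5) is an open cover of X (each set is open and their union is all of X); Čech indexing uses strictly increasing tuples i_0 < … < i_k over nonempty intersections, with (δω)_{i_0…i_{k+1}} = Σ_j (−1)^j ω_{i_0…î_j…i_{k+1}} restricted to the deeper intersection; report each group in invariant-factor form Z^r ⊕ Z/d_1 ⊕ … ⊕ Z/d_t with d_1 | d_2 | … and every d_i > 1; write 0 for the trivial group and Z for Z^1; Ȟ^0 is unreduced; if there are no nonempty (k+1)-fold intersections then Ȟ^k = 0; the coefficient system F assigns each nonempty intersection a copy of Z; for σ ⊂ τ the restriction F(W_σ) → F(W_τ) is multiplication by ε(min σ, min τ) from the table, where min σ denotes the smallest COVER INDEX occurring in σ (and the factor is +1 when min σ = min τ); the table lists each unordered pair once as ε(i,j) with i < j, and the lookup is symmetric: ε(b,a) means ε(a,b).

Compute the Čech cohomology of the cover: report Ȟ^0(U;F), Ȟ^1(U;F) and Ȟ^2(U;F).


nonempty overlaps:
  W12={t3} W15={t2} W23={t5} W34={t4} W45={t1}
C dims 5,5; δ0: rk 5, SNF 1^4·2
degree 0: 5−5−0 = 0 → Ȟ^0 ≅ 0
degree 1: 5−0−5 = 0 plus torsion [2] → Ȟ^1 ≅ Z/2
degree 2: 0−0−0 = 0 → Ȟ^2 ≅ 0

Ȟ^0 ≅ 0, Ȟ^1 ≅ Z/2 and Ȟ^2 ≅ 0


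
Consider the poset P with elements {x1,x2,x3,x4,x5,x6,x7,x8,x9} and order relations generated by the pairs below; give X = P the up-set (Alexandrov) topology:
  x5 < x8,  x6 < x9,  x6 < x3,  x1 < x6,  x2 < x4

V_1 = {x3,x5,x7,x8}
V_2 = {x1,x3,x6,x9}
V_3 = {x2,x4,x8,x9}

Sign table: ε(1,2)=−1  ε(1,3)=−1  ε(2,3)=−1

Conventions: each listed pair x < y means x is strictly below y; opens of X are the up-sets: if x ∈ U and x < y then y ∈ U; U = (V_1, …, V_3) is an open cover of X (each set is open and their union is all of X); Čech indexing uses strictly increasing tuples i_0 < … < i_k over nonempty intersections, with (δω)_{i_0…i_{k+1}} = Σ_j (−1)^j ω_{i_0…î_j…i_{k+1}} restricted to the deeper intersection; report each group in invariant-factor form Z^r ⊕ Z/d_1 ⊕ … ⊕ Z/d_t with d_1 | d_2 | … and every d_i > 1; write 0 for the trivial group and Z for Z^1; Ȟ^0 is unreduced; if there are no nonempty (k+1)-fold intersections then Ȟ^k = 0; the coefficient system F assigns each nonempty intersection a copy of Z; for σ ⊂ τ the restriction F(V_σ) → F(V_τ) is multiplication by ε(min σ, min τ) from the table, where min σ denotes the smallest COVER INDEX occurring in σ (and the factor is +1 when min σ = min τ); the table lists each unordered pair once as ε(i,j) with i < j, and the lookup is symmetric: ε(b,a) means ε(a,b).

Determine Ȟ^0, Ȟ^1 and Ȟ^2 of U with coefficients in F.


intersection data:
  V12={x3} V13={x8} V23={x9}
C dims 3,3; δ0: rk 3, SNF 1^2·2
Ȟ^0 = (3 − 3) − 0 = 0, so Ȟ^0 ≅ 0
Ȟ^1 = (3 − 0) − 3 = 0 plus torsion [2], so Ȟ^1 ≅ Z/2
Ȟ^2 = (0 − 0) − 0 = 0, so Ȟ^2 ≅ 0

Ȟ^0 = 0; Ȟ^1 = Z/2; Ȟ^2 = 0


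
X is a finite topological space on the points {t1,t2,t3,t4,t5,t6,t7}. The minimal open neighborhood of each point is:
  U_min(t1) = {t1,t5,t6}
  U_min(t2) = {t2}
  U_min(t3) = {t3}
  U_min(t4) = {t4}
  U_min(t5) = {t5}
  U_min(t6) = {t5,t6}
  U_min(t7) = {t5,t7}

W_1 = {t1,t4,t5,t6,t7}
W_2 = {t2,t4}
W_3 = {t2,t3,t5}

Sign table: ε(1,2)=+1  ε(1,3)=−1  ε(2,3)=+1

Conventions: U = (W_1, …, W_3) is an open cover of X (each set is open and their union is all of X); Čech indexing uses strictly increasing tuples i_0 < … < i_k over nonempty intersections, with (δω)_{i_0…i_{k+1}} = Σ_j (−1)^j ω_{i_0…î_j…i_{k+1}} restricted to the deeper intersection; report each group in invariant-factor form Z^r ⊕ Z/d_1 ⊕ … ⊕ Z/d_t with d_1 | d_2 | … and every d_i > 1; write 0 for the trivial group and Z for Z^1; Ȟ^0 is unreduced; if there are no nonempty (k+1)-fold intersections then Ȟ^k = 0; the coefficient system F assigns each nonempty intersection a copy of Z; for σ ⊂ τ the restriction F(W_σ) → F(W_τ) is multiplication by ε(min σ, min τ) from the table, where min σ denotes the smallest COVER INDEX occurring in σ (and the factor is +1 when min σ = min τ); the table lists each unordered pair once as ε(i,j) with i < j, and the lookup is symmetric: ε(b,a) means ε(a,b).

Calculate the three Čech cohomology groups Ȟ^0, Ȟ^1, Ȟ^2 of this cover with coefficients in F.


cover nerve:
  W12={t4} W13={t5} W23={t2}
C dims 3,3; δ0: rk 3, SNF 1^2·2
Ȟ^0: (3−3)−0=0 ⇒ 0
Ȟ^1: (3−0)−3=0 plus torsion [2] ⇒ Z/2
Ȟ^2: (0−0)−0=0 ⇒ 0

Ȟ^0 ≅ 0; Ȟ^1 ≅ Z/2; Ȟ^2 ≅ 0


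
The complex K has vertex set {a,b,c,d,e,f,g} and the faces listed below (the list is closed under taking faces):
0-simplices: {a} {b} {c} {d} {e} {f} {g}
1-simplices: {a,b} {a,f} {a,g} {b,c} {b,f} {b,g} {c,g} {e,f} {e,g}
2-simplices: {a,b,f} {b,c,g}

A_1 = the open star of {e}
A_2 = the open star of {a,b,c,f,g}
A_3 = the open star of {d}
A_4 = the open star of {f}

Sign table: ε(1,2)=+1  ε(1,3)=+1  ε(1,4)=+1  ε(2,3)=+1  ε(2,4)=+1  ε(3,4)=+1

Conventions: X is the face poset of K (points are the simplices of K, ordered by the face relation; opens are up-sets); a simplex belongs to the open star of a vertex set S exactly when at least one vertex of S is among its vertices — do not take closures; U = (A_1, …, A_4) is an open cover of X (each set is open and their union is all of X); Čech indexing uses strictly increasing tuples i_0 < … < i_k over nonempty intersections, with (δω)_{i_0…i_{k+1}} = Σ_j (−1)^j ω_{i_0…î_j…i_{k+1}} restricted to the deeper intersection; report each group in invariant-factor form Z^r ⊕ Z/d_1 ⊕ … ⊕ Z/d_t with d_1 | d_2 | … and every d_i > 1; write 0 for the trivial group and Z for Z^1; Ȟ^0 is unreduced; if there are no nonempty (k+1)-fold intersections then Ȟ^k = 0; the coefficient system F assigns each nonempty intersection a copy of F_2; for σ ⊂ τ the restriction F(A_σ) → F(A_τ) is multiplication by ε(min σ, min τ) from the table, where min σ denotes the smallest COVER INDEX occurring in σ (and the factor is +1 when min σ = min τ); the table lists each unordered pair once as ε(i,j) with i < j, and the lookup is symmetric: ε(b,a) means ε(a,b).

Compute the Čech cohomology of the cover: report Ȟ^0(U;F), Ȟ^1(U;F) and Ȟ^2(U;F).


nerve simplices:
  A1={{e},{e,f},{e,g}} A2={{a},{b},{c},{f},{g},{a,b},{a,f},{a,g},{b,c},{b,f},{b,g},{c,g},{e,f},{e,g},{a,b,f},{b,c,g}} A3={{d}} A4={{f},{a,f},{b,f},{e,f},{a,b,f}}
  A12={{e,f},{e,g}} A14={{e,f}} A24={{f},{a,f},{b,f},{e,f},{a,b,f}}
  A124={{e,f}}
C dims 4,3,1; δ0: rk_F2 2; δ1: rk_F2 1
degree 0: 4−2−0 = 2 → Ȟ^0 ≅ Z/2 ⊕ Z/2
degree 1: 3−1−2 = 0 → Ȟ^1 ≅ 0
degree 2: 1−0−1 = 0 → Ȟ^2 ≅ 0

Ȟ^0 ≅ Z/2 ⊕ Z/2,  Ȟ^1 ≅ 0,  Ȟ^2 ≅ 0


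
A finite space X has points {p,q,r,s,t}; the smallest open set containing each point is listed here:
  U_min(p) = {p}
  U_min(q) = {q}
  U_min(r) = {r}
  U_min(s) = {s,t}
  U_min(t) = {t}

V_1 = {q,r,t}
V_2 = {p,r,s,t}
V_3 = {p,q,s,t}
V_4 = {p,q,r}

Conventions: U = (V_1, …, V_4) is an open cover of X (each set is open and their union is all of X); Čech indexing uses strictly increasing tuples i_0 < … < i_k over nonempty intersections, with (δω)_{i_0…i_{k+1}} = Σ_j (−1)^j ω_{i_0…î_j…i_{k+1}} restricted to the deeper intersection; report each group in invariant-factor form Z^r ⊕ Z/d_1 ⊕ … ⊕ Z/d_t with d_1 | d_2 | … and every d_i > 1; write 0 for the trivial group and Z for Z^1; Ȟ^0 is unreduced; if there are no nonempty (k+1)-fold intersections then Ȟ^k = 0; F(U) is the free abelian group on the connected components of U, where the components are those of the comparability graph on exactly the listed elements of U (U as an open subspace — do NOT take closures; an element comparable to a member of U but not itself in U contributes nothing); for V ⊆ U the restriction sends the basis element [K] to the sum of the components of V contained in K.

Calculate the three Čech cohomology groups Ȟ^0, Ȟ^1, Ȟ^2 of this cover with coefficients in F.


intersection data:
  V12={r,t} V13={q,t} V14={q,r} V23={p,s,t} V24={p,r} V34={p,q}
  V123={t} V124={r} V134={q} V234={p}
components per intersection:
  V1: {q} {r} {t}
  V2: {p} {r} {s,t}
  V3: {p} {q} {s,t}
  V4: {p} {q} {r}
  V12: {r} {t}
  V13: {q} {t}
  V14: {q} {r}
  V23: {p} {s,t}
  V24: {p} {r}
  V34: {p} {q}
  V123: {t}
  V124: {r}
  V134: {q}
  V234: {p}
C dims 12,12,4; δ0: rk 8, SNF 1^8; δ1: rk 4, SNF 1^4
Ȟ^0 = (12 − 8) − 0 = 4, so Ȟ^0 ≅ Z^4
Ȟ^1 = (12 − 4) − 8 = 0, so Ȟ^1 ≅ 0
Ȟ^2 = (4 − 0) − 4 = 0, so Ȟ^2 ≅ 0

Ȟ^0(U;F) ≅ Z^4, Ȟ^1(U;F) ≅ 0, Ȟ^2(U;F) ≅ 0


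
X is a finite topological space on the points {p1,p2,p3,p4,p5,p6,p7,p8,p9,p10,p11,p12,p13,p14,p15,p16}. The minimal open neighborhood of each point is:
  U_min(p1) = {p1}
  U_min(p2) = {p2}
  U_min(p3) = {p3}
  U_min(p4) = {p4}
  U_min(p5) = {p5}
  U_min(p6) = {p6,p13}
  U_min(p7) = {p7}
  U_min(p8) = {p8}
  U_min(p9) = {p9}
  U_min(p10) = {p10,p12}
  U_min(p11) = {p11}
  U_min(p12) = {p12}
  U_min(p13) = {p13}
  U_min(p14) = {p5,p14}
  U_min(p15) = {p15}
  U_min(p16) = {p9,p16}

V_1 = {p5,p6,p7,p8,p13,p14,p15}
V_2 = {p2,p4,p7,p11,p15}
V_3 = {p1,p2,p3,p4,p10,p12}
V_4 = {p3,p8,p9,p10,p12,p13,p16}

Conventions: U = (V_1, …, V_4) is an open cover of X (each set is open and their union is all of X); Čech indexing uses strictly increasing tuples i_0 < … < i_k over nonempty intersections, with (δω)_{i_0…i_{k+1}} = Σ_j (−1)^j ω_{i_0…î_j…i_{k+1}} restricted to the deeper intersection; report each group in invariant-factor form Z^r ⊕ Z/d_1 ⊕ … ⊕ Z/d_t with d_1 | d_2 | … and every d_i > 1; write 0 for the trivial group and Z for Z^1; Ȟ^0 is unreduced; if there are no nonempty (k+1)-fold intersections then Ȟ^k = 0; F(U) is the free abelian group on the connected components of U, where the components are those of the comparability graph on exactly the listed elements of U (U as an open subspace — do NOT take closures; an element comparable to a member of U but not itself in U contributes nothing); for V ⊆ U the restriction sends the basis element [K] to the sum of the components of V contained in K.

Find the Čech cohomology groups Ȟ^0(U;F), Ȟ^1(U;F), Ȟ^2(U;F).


nonempty intersections:
  V12={p7,p15} V14={p8,p13} V23={p2,p4} V34={p3,p10,p12}
components per intersection:
  V1: {p5,p14} {p6,p13} {p7} {p8} {p15}
  V2: {p2} {p4} {p7} {p11} {p15}
  V3: {p1} {p2} {p3} {p4} {p10,p12}
  V4: {p3} {p8} {p9,p16} {p10,p12} {p13}
  V12: {p7} {p15}
  V14: {p8} {p13}
  V23: {p2} {p4}
  V34: {p3} {p10,p12}
C dims 20,8; δ0: rk 8, SNF 1^8
Ȟ^0: (20−8)−0=12 ⇒ Z^12
Ȟ^1: (8−0)−8=0 ⇒ 0
Ȟ^2: (0−0)−0=0 ⇒ 0

Ȟ^0 = Z^12; Ȟ^1 = 0; Ȟ^2 = 0


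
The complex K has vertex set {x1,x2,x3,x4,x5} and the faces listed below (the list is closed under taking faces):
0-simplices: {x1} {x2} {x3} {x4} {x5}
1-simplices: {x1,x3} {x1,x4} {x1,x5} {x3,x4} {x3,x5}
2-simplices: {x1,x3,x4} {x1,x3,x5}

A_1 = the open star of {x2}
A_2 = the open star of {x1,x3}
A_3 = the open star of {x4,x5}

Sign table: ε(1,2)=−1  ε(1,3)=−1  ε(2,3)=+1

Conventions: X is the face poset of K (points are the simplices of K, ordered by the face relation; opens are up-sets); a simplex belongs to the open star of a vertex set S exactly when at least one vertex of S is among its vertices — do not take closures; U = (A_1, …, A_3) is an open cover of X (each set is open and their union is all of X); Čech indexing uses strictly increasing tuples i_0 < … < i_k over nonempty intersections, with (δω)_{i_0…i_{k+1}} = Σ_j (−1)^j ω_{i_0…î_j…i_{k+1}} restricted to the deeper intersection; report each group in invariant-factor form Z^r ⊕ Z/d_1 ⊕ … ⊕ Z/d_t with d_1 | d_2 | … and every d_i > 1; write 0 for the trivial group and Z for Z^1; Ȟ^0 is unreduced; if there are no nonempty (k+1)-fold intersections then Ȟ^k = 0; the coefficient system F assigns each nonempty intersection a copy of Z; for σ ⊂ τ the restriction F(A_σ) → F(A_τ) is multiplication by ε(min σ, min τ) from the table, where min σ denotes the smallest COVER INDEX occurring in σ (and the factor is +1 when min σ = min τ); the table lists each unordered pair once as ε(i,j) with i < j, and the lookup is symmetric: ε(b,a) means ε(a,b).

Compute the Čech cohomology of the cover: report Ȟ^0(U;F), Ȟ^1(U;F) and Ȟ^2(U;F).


Ȟ^0 = Z^2,  Ȟ^1 = 0,  Ȟ^2 = 0

nerve of the cover:
  A1={{x2}} A2={{x1},{x3},{x1,x3},{x1,x4},{x1,x5},{x3,x4},{x3,x5},{x1,x3,x4},{x1,x3,x5}} A3={{x4},{x5},{x1,x4},{x1,x5},{x3,x4},{x3,x5},{x1,x3,x4},{x1,x3,x5}}
  A23={{x1,x4},{x1,x5},{x3,x4},{x3,x5},{x1,x3,x4},{x1,x3,x5}}
C dims 3,1; δ0: rk 1, SNF 1^1
Ȟ^0 = (3 − 1) − 0 = 2, so Ȟ^0 ≅ Z^2
Ȟ^1 = (1 − 0) − 1 = 0, so Ȟ^1 ≅ 0
Ȟ^2 = (0 − 0) − 0 = 0, so Ȟ^2 ≅ 0


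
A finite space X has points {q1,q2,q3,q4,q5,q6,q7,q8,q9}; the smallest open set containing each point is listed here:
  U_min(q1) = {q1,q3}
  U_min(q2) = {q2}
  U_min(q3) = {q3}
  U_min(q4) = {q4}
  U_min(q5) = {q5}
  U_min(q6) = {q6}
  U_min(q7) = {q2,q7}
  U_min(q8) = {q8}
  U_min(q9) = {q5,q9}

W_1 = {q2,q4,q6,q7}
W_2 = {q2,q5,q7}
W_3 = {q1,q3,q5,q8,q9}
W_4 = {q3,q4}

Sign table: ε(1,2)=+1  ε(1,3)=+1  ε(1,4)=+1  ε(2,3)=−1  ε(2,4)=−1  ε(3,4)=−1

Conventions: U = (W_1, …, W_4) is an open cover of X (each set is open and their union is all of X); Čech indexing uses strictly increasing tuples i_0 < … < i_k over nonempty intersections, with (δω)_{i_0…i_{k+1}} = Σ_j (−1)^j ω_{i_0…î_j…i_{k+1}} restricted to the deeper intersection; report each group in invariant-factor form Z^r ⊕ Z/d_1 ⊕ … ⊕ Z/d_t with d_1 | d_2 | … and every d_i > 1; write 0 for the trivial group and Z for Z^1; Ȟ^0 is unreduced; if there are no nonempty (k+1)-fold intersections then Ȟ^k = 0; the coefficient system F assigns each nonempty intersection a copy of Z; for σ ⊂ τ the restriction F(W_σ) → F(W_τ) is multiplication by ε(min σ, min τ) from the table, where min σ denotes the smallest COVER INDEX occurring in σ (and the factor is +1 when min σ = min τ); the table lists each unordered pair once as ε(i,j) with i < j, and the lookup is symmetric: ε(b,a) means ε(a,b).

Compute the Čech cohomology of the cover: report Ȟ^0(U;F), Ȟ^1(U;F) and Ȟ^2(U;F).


intersection data:
  W12={q2,q7} W14={q4} W23={q5} W34={q3}
C dims 4,4; δ0: rk 3, SNF 1^3
Ȟ^0 = (4 − 3) − 0 = 1, so Ȟ^0 ≅ Z
Ȟ^1 = (4 − 0) − 3 = 1, so Ȟ^1 ≅ Z
Ȟ^2 = (0 − 0) − 0 = 0, so Ȟ^2 ≅ 0

Ȟ^0 = Z, Ȟ^1 = Z and Ȟ^2 = 0


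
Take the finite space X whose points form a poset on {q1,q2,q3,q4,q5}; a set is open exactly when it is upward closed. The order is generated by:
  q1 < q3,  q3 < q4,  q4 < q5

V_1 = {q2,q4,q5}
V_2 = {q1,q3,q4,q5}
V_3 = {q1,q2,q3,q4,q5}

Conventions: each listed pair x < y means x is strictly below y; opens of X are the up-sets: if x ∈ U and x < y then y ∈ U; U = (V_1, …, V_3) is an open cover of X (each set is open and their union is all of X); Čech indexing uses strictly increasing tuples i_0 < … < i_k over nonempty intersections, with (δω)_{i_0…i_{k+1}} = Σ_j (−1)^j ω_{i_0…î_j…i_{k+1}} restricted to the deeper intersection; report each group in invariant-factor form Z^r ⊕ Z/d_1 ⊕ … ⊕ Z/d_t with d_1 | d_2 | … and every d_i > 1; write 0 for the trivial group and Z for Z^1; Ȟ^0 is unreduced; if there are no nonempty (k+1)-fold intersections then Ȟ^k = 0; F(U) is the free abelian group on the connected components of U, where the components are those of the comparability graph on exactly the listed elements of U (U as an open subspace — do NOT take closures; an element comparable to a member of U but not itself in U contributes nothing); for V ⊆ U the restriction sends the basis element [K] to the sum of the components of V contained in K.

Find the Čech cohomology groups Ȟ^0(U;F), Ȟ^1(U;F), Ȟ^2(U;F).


nerve simplices:
  V12={q4,q5} V13={q2,q4,q5} V23={q1,q3,q4,q5}
  V123={q4,q5}
components per intersection:
  V1: {q2} {q4,q5}
  V2: {q1,q3,q4,q5}
  V3: {q1,q3,q4,q5} {q2}
  V12: {q4,q5}
  V13: {q2} {q4,q5}
  V23: {q1,q3,q4,q5}
  V123: {q4,q5}
C dims 5,4,1; δ0: rk 3, SNF 1^3; δ1: rk 1, SNF 1^1
degree 0: 5−3−0 = 2 → Ȟ^0 ≅ Z^2
degree 1: 4−1−3 = 0 → Ȟ^1 ≅ 0
degree 2: 1−0−1 = 0 → Ȟ^2 ≅ 0

Ȟ^0 ≅ Z^2; Ȟ^1 ≅ 0; Ȟ^2 ≅ 0


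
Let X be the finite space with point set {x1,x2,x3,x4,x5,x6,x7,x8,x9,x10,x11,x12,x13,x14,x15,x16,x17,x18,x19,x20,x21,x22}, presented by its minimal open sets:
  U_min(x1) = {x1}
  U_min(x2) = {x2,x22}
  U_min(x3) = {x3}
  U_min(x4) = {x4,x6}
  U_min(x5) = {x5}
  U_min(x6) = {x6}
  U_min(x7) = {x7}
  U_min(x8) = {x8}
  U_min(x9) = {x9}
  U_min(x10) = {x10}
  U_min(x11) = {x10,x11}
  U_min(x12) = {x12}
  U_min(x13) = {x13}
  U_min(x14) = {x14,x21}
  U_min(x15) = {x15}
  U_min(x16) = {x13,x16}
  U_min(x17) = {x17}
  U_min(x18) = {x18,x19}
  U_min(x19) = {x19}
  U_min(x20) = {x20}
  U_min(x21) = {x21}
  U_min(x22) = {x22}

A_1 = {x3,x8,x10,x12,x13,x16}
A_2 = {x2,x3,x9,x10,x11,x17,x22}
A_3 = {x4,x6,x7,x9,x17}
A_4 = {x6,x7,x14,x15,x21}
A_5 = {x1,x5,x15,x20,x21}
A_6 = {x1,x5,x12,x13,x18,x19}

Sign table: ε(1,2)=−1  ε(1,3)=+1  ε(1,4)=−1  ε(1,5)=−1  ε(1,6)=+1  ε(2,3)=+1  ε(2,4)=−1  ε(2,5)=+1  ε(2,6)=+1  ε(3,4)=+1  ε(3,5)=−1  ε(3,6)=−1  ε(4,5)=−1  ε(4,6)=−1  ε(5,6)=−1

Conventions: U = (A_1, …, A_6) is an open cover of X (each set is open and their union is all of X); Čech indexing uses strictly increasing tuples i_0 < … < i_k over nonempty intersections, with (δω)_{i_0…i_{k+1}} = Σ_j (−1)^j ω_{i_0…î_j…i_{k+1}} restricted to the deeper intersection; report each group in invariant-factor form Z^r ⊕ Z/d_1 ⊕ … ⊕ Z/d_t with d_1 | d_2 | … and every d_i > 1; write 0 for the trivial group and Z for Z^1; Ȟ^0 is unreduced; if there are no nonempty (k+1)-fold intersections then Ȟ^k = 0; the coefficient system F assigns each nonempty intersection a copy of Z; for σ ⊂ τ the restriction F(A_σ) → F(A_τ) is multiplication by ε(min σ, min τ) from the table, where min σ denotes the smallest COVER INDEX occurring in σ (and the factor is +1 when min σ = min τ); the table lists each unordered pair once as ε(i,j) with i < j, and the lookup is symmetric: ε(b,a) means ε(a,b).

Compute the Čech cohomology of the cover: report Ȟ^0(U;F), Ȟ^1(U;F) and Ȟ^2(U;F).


Ȟ^0 ≅ 0, Ȟ^1 ≅ Z/2, Ȟ^2 ≅ 0

intersection data:
  A12={x3,x10} A16={x12,x13} A23={x9,x17} A34={x6,x7} A45={x15,x21} A56={x1,x5}
C dims 6,6; δ0: rk 6, SNF 1^5·2
Ȟ^0 = (6 − 6) − 0 = 0, so Ȟ^0 ≅ 0
Ȟ^1 = (6 − 0) − 6 = 0 plus torsion [2], so Ȟ^1 ≅ Z/2
Ȟ^2 = (0 − 0) − 0 = 0, so Ȟ^2 ≅ 0


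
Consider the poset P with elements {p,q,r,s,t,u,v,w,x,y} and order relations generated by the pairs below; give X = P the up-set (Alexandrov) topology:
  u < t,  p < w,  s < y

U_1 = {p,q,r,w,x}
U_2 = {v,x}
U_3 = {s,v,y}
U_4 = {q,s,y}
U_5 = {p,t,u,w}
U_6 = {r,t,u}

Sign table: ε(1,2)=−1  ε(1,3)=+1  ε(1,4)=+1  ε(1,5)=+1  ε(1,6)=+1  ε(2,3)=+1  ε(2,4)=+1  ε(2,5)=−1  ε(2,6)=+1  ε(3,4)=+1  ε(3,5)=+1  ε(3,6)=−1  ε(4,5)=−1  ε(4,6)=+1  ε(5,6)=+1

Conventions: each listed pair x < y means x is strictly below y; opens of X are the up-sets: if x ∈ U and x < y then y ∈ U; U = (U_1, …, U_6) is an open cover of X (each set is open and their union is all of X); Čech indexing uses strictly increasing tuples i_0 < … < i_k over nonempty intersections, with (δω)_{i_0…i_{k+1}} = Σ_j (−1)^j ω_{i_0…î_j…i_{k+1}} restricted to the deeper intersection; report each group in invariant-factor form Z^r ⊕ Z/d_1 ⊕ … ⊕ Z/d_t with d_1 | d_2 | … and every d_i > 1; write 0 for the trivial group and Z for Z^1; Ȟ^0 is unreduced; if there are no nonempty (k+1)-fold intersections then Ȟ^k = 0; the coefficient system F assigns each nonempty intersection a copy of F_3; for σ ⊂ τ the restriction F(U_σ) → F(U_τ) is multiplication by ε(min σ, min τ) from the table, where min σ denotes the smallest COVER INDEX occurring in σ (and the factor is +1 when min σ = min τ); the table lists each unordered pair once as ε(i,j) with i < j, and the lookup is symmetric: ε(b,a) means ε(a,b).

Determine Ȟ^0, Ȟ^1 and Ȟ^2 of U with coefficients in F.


Ȟ^0 = 0, Ȟ^1 = Z/3 and Ȟ^2 = 0

intersection data:
  U12={x} U14={q} U15={p,w} U16={r} U23={v} U34={s,y} U56={t,u}
C dims 6,7; δ0: rk_F3 6
Ȟ^0 = (6 − 6) − 0 = 0, so Ȟ^0 ≅ 0
Ȟ^1 = (7 − 0) − 6 = 1, so Ȟ^1 ≅ Z/3
Ȟ^2 = (0 − 0) − 0 = 0, so Ȟ^2 ≅ 0


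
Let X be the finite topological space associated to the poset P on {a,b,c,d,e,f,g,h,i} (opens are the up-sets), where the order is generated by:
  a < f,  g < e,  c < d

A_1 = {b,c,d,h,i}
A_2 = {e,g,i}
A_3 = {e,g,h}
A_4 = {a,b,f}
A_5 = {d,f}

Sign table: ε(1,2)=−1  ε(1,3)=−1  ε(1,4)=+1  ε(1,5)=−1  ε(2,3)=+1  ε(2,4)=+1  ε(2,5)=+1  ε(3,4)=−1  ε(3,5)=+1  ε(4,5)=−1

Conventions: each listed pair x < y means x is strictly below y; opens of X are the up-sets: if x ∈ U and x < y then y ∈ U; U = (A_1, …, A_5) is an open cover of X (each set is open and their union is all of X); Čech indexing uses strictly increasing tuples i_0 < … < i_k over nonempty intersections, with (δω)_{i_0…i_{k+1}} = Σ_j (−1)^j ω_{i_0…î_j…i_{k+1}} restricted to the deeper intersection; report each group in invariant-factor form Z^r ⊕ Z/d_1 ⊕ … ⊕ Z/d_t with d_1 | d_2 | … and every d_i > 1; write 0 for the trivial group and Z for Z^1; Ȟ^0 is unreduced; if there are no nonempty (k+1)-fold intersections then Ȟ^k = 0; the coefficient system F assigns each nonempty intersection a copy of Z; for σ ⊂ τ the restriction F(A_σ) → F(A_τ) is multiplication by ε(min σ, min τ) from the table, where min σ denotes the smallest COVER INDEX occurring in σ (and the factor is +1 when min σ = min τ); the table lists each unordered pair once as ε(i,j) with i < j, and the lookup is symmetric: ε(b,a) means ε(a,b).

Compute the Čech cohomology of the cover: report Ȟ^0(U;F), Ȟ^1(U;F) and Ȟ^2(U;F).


nerve simplices:
  A12={i} A13={h} A14={b} A15={d} A23={e,g} A45={f}
C dims 5,6; δ0: rk 4, SNF 1^4
degree 0: 5−4−0 = 1 → Ȟ^0 ≅ Z
degree 1: 6−0−4 = 2 → Ȟ^1 ≅ Z^2
degree 2: 0−0−0 = 0 → Ȟ^2 ≅ 0

Ȟ^0(U;F) ≅ Z, Ȟ^1(U;F) ≅ Z^2, Ȟ^2(U;F) ≅ 0


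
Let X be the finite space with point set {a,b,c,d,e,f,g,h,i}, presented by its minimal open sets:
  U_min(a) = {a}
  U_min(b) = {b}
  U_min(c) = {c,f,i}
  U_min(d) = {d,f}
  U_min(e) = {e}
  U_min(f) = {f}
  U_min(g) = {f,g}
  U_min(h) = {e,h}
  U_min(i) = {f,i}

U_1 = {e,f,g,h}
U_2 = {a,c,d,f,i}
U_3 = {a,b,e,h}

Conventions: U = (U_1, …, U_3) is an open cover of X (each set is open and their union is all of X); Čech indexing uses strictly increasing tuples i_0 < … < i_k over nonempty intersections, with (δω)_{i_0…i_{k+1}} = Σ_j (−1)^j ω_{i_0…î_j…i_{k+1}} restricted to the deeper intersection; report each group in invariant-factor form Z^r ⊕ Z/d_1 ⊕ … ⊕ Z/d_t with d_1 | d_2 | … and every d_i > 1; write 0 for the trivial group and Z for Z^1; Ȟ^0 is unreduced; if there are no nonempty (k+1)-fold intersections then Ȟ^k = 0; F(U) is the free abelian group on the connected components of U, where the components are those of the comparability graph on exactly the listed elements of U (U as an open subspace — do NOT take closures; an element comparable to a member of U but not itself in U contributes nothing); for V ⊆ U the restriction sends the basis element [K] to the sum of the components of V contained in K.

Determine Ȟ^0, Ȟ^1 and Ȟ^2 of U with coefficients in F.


Ȟ^0 = Z^4,  Ȟ^1 = 0,  Ȟ^2 = 0

nonempty overlaps:
  U12={f} U13={e,h} U23={a}
components per intersection:
  U1: {e,h} {f,g}
  U2: {a} {c,d,f,i}
  U3: {a} {b} {e,h}
  U12: {f}
  U13: {e,h}
  U23: {a}
C dims 7,3; δ0: rk 3, SNF 1^3
degree 0: 7−3−0 = 4 → Ȟ^0 ≅ Z^4
degree 1: 3−0−3 = 0 → Ȟ^1 ≅ 0
degree 2: 0−0−0 = 0 → Ȟ^2 ≅ 0


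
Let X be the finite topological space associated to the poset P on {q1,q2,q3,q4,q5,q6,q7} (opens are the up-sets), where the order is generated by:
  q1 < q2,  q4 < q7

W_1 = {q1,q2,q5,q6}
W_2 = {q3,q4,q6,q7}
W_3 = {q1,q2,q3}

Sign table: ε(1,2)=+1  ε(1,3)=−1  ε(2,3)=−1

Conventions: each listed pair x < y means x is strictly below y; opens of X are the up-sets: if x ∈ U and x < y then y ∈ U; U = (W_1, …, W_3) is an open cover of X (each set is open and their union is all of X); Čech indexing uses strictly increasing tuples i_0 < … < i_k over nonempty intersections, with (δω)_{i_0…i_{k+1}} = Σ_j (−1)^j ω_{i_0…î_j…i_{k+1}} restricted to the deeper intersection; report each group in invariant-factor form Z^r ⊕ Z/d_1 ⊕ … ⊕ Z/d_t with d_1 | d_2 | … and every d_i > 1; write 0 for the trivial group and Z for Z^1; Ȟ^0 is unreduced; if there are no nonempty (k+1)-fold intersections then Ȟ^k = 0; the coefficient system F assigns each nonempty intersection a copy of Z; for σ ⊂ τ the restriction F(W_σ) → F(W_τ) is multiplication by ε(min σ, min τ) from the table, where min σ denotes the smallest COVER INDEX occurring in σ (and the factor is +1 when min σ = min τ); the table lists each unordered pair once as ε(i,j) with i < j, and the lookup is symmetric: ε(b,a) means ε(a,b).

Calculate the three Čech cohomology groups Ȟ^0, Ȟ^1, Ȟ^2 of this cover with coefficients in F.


Ȟ^0(U;F) ≅ Z; Ȟ^1(U;F) ≅ Z; Ȟ^2(U;F) ≅ 0

intersection data:
  W12={q6} W13={q1,q2} W23={q3}
C dims 3,3; δ0: rk 2, SNF 1^2
Ȟ^0 = (3 − 2) − 0 = 1, so Ȟ^0 ≅ Z
Ȟ^1 = (3 − 0) − 2 = 1, so Ȟ^1 ≅ Z
Ȟ^2 = (0 − 0) − 0 = 0, so Ȟ^2 ≅ 0


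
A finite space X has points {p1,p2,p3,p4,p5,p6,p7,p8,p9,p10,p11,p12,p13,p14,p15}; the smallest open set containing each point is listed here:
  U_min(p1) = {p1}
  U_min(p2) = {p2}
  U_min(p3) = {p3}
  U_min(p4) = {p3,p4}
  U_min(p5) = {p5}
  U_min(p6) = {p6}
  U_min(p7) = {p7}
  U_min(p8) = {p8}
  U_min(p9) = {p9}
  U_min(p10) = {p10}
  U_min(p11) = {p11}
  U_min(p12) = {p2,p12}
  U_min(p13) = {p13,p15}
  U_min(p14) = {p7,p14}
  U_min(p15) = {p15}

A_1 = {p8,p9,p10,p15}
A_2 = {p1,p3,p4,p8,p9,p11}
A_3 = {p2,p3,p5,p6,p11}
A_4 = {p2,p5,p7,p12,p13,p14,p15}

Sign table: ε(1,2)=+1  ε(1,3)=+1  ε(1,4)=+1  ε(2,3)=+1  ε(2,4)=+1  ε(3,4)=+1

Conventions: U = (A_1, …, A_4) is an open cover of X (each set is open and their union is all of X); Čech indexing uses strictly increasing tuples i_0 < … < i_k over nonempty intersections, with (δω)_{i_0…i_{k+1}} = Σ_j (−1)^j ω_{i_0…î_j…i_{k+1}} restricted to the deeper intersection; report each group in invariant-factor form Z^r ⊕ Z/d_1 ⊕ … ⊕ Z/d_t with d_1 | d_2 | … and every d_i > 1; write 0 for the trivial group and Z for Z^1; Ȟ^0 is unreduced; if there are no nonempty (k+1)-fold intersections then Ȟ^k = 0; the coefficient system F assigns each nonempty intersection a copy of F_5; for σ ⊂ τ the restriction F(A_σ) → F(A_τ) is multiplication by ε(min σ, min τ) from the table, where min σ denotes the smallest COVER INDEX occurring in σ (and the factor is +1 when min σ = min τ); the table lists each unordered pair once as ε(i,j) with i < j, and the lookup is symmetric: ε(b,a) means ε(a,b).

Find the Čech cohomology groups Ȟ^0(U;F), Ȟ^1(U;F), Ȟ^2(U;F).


nonempty intersections:
  A12={p8,p9} A14={p15} A23={p3,p11} A34={p2,p5}
C dims 4,4; δ0: rk_F5 3
Ȟ^0: (4−3)−0=1 ⇒ Z/5
Ȟ^1: (4−0)−3=1 ⇒ Z/5
Ȟ^2: (0−0)−0=0 ⇒ 0

Ȟ^0 = Z/5; Ȟ^1 = Z/5; Ȟ^2 = 0


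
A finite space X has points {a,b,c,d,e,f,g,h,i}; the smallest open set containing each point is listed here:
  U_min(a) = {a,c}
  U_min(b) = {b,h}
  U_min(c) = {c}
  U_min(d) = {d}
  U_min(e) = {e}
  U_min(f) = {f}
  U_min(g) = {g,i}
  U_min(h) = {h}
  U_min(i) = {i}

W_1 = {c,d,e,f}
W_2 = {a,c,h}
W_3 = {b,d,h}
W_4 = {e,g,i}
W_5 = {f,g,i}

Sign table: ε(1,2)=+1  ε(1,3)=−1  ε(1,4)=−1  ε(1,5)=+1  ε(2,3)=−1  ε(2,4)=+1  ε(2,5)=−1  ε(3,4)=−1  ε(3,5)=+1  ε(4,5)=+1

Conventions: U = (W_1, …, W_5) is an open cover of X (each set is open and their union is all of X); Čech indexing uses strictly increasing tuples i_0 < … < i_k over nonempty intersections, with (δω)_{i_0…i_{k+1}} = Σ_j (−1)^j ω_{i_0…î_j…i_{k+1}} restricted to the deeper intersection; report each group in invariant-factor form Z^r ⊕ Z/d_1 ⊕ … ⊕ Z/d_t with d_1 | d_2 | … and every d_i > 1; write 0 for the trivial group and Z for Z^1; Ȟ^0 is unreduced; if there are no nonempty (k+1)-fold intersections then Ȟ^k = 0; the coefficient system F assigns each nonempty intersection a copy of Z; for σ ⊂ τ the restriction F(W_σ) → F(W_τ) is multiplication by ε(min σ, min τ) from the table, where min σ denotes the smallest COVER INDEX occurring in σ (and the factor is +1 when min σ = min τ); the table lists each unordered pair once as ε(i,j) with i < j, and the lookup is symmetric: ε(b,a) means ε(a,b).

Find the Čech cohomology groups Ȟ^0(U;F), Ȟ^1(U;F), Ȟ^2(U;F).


Ȟ^0 = 0,  Ȟ^1 = Z ⊕ Z/2,  Ȟ^2 = 0

nerve simplices:
  W12={c} W13={d} W14={e} W15={f} W23={h} W45={g,i}
C dims 5,6; δ0: rk 5, SNF 1^4·2
degree 0: 5−5−0 = 0 → Ȟ^0 ≅ 0
degree 1: 6−0−5 = 1 plus torsion [2] → Ȟ^1 ≅ Z ⊕ Z/2
degree 2: 0−0−0 = 0 → Ȟ^2 ≅ 0


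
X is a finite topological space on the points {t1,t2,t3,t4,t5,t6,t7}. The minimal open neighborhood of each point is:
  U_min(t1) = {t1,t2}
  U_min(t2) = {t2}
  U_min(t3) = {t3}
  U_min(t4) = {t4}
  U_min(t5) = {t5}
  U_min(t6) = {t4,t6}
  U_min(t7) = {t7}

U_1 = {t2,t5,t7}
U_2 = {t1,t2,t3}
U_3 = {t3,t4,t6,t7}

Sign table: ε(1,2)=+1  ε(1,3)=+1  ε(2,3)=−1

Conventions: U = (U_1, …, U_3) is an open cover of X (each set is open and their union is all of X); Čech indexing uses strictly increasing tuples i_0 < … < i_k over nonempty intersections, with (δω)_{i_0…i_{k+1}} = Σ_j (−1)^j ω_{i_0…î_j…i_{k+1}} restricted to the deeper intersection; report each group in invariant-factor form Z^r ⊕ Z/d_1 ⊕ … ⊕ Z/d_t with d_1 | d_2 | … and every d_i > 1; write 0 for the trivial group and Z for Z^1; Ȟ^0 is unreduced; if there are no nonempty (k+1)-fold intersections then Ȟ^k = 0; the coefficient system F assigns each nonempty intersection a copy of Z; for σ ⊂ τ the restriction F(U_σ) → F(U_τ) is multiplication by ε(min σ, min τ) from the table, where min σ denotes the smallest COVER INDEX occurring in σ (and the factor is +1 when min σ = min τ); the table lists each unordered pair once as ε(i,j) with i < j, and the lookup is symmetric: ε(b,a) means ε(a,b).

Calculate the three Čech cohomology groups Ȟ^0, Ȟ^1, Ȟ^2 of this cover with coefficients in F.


nerve of the cover:
  U12={t2} U13={t7} U23={t3}
C dims 3,3; δ0: rk 3, SNF 1^2·2
Ȟ^0 = (3 − 3) − 0 = 0, so Ȟ^0 ≅ 0
Ȟ^1 = (3 − 0) − 3 = 0 plus torsion [2], so Ȟ^1 ≅ Z/2
Ȟ^2 = (0 − 0) − 0 = 0, so Ȟ^2 ≅ 0

Ȟ^0 = 0, Ȟ^1 = Z/2 and Ȟ^2 = 0


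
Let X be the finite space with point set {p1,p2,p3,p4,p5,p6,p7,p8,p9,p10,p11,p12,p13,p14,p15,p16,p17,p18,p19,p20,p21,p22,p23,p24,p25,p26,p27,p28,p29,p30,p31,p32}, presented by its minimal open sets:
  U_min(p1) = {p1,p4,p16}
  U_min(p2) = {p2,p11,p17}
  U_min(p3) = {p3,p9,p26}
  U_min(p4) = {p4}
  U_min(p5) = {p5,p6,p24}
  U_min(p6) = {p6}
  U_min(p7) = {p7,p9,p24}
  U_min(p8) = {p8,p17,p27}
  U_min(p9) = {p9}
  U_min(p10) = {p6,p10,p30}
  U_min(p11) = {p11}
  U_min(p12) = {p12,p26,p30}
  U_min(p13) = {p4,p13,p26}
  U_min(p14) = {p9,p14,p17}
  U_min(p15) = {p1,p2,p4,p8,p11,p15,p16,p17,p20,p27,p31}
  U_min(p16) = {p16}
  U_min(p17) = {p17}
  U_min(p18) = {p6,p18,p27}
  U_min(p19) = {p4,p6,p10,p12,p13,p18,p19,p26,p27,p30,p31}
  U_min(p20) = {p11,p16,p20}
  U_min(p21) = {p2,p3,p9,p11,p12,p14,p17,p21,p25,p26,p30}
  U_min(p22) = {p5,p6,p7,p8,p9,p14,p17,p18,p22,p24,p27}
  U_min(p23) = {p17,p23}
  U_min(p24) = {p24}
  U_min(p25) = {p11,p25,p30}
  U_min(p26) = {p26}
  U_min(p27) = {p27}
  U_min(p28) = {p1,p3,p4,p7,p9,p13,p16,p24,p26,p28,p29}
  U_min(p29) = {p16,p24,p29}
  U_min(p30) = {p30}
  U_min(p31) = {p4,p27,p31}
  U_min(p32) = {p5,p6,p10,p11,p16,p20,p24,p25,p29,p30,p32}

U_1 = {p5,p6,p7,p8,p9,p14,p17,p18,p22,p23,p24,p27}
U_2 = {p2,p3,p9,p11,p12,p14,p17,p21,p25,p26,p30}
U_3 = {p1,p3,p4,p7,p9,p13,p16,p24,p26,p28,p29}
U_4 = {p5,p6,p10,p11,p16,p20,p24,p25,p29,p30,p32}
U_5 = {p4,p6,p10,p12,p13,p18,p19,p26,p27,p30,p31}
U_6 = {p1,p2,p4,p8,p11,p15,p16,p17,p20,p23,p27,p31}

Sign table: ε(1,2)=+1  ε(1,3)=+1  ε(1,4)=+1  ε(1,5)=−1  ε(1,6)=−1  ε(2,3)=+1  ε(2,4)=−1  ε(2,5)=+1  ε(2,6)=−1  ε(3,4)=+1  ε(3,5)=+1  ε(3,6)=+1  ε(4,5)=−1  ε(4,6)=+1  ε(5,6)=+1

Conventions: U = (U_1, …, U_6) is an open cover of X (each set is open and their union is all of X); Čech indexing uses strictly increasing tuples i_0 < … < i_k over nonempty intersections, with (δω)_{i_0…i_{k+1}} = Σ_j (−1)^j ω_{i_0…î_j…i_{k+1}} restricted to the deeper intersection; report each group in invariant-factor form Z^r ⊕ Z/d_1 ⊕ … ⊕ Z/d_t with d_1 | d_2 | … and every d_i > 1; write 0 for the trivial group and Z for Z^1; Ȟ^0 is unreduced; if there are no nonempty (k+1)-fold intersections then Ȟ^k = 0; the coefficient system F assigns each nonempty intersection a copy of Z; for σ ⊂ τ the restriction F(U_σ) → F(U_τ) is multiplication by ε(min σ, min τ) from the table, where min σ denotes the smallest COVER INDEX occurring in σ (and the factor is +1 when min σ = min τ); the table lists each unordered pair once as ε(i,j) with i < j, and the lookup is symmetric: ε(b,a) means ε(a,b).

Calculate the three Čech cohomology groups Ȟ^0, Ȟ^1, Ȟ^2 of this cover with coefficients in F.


Ȟ^0 ≅ 0, Ȟ^1 ≅ Z/2, Ȟ^2 ≅ Z

nonempty overlaps:
  U12={p9,p14,p17} U13={p7,p9,p24} U14={p5,p6,p24} U15={p6,p18,p27} U16={p8,p17,p23,p27} U23={p3,p9,p26} U24={p11,p25,p30} U25={p12,p26,p30} U26={p2,p11,p17} U34={p16,p24,p29} U35={p4,p13,p26} U36={p1,p4,p16} U45={p6,p10,p30} U46={p11,p16,p20} U56={p4,p27,p31}
  U123={p9} U126={p17} U134={p24} U145={p6} U156={p27} U235={p26} U245={p30} U246={p11} U346={p16} U356={p4}
C dims 6,15,10; δ0: rk 6, SNF 1^5·2; δ1: rk 9, SNF 1^9
degree 0: 6−6−0 = 0 → Ȟ^0 ≅ 0
degree 1: 15−9−6 = 0 plus torsion [2] → Ȟ^1 ≅ Z/2
degree 2: 10−0−9 = 1 → Ȟ^2 ≅ Z


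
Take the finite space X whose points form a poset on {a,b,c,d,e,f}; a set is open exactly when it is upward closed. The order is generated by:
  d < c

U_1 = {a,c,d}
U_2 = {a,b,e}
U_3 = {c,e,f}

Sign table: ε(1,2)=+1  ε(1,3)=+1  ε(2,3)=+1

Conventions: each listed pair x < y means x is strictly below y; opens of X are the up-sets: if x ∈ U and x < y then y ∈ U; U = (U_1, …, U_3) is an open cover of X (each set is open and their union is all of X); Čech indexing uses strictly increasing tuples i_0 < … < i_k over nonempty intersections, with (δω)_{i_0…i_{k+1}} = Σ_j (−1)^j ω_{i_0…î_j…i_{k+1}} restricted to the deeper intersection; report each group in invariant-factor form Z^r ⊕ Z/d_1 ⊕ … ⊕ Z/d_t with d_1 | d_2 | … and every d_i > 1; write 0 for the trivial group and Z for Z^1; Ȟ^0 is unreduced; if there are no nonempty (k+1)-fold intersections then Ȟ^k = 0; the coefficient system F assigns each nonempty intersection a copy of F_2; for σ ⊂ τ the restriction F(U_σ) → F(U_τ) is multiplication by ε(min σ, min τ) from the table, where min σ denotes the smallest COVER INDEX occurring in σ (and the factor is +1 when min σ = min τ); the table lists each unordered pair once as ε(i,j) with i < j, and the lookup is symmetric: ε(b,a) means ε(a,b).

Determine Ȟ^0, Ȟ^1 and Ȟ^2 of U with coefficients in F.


Ȟ^0 = Z/2, Ȟ^1 = Z/2, Ȟ^2 = 0

nonempty overlaps:
  U12={a} U13={c} U23={e}
C dims 3,3; δ0: rk_F2 2
degree 0: 3−2−0 = 1 → Ȟ^0 ≅ Z/2
degree 1: 3−0−2 = 1 → Ȟ^1 ≅ Z/2
degree 2: 0−0−0 = 0 → Ȟ^2 ≅ 0
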